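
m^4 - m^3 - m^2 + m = m*(m - 1)^2*(m + 1)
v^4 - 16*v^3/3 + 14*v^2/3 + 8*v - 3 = (v - 3)^2*(v - 1/3)*(v + 1)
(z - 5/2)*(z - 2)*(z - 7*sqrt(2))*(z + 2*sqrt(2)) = z^4 - 5*sqrt(2)*z^3 - 9*z^3/2 - 23*z^2 + 45*sqrt(2)*z^2/2 - 25*sqrt(2)*z + 126*z - 140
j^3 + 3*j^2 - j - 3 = (j - 1)*(j + 1)*(j + 3)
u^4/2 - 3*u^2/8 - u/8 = u*(u/2 + 1/4)*(u - 1)*(u + 1/2)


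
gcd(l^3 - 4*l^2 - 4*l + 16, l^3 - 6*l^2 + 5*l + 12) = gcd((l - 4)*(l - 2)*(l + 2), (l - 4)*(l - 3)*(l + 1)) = l - 4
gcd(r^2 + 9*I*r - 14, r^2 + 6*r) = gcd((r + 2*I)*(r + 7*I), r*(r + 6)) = 1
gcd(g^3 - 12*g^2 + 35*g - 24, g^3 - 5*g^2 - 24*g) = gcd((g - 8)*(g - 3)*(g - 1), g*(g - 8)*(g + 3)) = g - 8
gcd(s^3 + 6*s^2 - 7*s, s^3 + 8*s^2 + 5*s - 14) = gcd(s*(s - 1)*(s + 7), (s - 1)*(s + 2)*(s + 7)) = s^2 + 6*s - 7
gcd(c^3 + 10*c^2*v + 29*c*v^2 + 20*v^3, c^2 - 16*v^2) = c + 4*v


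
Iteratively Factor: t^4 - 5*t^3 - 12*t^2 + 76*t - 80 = (t - 5)*(t^3 - 12*t + 16) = (t - 5)*(t - 2)*(t^2 + 2*t - 8) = (t - 5)*(t - 2)*(t + 4)*(t - 2)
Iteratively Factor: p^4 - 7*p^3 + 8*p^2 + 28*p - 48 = (p - 2)*(p^3 - 5*p^2 - 2*p + 24) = (p - 4)*(p - 2)*(p^2 - p - 6) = (p - 4)*(p - 3)*(p - 2)*(p + 2)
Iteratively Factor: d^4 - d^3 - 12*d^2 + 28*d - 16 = (d - 2)*(d^3 + d^2 - 10*d + 8) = (d - 2)^2*(d^2 + 3*d - 4) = (d - 2)^2*(d + 4)*(d - 1)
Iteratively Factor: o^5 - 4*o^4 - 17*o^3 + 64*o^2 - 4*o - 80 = (o - 5)*(o^4 + o^3 - 12*o^2 + 4*o + 16) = (o - 5)*(o + 4)*(o^3 - 3*o^2 + 4) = (o - 5)*(o + 1)*(o + 4)*(o^2 - 4*o + 4) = (o - 5)*(o - 2)*(o + 1)*(o + 4)*(o - 2)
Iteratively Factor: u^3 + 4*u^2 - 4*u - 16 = (u - 2)*(u^2 + 6*u + 8) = (u - 2)*(u + 2)*(u + 4)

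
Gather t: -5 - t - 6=-t - 11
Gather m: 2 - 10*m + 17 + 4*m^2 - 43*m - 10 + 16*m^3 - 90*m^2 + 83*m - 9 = 16*m^3 - 86*m^2 + 30*m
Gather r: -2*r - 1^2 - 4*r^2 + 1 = -4*r^2 - 2*r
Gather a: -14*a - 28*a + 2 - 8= -42*a - 6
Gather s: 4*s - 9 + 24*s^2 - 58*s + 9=24*s^2 - 54*s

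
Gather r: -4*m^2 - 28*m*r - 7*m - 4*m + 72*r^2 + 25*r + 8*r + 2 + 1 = -4*m^2 - 11*m + 72*r^2 + r*(33 - 28*m) + 3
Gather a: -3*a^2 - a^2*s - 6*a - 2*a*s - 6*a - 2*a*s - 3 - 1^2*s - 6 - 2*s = a^2*(-s - 3) + a*(-4*s - 12) - 3*s - 9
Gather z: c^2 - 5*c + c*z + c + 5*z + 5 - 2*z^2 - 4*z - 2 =c^2 - 4*c - 2*z^2 + z*(c + 1) + 3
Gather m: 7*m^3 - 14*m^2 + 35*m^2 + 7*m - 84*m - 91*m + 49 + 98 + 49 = 7*m^3 + 21*m^2 - 168*m + 196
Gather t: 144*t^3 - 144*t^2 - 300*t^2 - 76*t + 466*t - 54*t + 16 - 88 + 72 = 144*t^3 - 444*t^2 + 336*t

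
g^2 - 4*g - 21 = (g - 7)*(g + 3)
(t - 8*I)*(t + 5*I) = t^2 - 3*I*t + 40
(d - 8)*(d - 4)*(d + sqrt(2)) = d^3 - 12*d^2 + sqrt(2)*d^2 - 12*sqrt(2)*d + 32*d + 32*sqrt(2)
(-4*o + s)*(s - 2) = -4*o*s + 8*o + s^2 - 2*s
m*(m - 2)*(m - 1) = m^3 - 3*m^2 + 2*m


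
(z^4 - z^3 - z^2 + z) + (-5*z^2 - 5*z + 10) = z^4 - z^3 - 6*z^2 - 4*z + 10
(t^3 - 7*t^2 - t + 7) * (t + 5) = t^4 - 2*t^3 - 36*t^2 + 2*t + 35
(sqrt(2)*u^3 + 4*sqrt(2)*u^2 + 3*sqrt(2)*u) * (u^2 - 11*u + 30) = sqrt(2)*u^5 - 7*sqrt(2)*u^4 - 11*sqrt(2)*u^3 + 87*sqrt(2)*u^2 + 90*sqrt(2)*u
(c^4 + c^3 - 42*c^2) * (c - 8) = c^5 - 7*c^4 - 50*c^3 + 336*c^2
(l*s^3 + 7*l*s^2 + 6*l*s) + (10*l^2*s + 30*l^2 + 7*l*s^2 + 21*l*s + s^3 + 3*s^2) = 10*l^2*s + 30*l^2 + l*s^3 + 14*l*s^2 + 27*l*s + s^3 + 3*s^2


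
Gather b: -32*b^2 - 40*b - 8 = -32*b^2 - 40*b - 8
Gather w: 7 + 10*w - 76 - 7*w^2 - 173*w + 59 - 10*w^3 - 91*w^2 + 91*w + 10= -10*w^3 - 98*w^2 - 72*w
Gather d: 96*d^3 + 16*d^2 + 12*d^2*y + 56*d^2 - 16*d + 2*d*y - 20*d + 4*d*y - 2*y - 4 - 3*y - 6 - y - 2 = 96*d^3 + d^2*(12*y + 72) + d*(6*y - 36) - 6*y - 12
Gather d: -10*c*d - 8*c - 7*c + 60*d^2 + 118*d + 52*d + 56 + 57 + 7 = -15*c + 60*d^2 + d*(170 - 10*c) + 120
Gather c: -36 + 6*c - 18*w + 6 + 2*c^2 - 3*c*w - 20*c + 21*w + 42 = 2*c^2 + c*(-3*w - 14) + 3*w + 12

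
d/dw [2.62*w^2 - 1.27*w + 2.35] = 5.24*w - 1.27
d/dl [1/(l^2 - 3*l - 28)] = (3 - 2*l)/(-l^2 + 3*l + 28)^2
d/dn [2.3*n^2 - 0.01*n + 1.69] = 4.6*n - 0.01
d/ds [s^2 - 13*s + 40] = 2*s - 13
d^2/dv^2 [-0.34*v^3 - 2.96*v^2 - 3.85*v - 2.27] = -2.04*v - 5.92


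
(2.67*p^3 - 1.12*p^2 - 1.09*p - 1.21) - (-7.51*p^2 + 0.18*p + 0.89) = 2.67*p^3 + 6.39*p^2 - 1.27*p - 2.1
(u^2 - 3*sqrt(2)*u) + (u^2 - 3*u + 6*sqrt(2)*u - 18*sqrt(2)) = 2*u^2 - 3*u + 3*sqrt(2)*u - 18*sqrt(2)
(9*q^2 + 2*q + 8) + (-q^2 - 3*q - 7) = 8*q^2 - q + 1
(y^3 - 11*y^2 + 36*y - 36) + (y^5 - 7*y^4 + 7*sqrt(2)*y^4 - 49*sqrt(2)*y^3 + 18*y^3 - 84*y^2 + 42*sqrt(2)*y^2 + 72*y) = y^5 - 7*y^4 + 7*sqrt(2)*y^4 - 49*sqrt(2)*y^3 + 19*y^3 - 95*y^2 + 42*sqrt(2)*y^2 + 108*y - 36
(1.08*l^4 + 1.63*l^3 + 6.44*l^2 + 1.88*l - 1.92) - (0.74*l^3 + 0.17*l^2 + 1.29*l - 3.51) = 1.08*l^4 + 0.89*l^3 + 6.27*l^2 + 0.59*l + 1.59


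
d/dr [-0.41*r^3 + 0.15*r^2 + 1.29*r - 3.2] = -1.23*r^2 + 0.3*r + 1.29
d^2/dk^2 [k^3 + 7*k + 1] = 6*k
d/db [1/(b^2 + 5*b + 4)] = (-2*b - 5)/(b^2 + 5*b + 4)^2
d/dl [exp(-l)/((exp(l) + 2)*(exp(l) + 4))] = (-3*exp(2*l) - 12*exp(l) - 8)*exp(-l)/(exp(4*l) + 12*exp(3*l) + 52*exp(2*l) + 96*exp(l) + 64)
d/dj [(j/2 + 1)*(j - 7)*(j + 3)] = 3*j^2/2 - 2*j - 29/2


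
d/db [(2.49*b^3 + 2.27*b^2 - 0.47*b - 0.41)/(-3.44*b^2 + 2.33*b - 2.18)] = (-8.5656*b^4 + 11.6034*b^3 - 12.6123*b^2 - 12.718*b + 1.9799)/(11.8336*b^4 - 16.0304*b^3 + 20.4273*b^2 - 10.1588*b + 4.7524)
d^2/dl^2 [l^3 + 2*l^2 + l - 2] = 6*l + 4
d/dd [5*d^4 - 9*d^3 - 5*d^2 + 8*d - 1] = 20*d^3 - 27*d^2 - 10*d + 8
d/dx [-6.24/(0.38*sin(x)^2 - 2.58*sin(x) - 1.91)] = (4.7424*sin(x) - 16.0992)*cos(x)/(-0.38*sin(x)^2 + 2.58*sin(x) + 1.91)^2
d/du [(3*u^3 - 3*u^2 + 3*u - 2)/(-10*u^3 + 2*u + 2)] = (-15*u^4 + 36*u^3 - 24*u^2 - 6*u + 5)/(2*(25*u^6 - 10*u^4 - 10*u^3 + u^2 + 2*u + 1))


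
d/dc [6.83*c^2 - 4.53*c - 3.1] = 13.66*c - 4.53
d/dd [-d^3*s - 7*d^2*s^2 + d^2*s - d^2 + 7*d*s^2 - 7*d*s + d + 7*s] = -3*d^2*s - 14*d*s^2 + 2*d*s - 2*d + 7*s^2 - 7*s + 1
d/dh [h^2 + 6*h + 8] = 2*h + 6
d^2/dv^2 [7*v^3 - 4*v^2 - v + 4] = 42*v - 8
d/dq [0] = 0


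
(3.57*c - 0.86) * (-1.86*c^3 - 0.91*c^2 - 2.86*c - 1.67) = -6.6402*c^4 - 1.6491*c^3 - 9.4276*c^2 - 3.5023*c + 1.4362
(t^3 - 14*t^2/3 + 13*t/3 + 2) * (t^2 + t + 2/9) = t^5 - 11*t^4/3 - t^3/9 + 143*t^2/27 + 80*t/27 + 4/9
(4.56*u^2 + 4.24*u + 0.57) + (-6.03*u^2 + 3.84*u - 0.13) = -1.47*u^2 + 8.08*u + 0.44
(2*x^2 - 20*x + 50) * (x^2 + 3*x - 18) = 2*x^4 - 14*x^3 - 46*x^2 + 510*x - 900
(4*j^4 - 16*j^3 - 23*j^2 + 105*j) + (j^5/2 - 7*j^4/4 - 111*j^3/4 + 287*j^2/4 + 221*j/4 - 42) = j^5/2 + 9*j^4/4 - 175*j^3/4 + 195*j^2/4 + 641*j/4 - 42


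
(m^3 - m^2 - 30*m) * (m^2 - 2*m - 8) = m^5 - 3*m^4 - 36*m^3 + 68*m^2 + 240*m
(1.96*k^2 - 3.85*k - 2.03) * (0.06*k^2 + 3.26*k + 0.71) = 0.1176*k^4 + 6.1586*k^3 - 11.2812*k^2 - 9.3513*k - 1.4413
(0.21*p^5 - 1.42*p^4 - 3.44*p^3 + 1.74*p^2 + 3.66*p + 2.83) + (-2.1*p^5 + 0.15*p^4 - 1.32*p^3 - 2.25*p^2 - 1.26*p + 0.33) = -1.89*p^5 - 1.27*p^4 - 4.76*p^3 - 0.51*p^2 + 2.4*p + 3.16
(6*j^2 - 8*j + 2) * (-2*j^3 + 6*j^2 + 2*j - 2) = -12*j^5 + 52*j^4 - 40*j^3 - 16*j^2 + 20*j - 4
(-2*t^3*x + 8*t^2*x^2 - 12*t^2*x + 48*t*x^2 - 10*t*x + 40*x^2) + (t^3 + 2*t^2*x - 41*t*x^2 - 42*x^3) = -2*t^3*x + t^3 + 8*t^2*x^2 - 10*t^2*x + 7*t*x^2 - 10*t*x - 42*x^3 + 40*x^2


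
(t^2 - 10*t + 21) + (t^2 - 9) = 2*t^2 - 10*t + 12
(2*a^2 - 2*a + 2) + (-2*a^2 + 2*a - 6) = -4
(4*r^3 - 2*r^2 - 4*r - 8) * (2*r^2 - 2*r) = 8*r^5 - 12*r^4 - 4*r^3 - 8*r^2 + 16*r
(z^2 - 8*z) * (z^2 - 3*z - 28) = z^4 - 11*z^3 - 4*z^2 + 224*z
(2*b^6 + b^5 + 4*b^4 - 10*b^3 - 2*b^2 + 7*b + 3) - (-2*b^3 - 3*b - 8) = 2*b^6 + b^5 + 4*b^4 - 8*b^3 - 2*b^2 + 10*b + 11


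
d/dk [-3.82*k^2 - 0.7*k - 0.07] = -7.64*k - 0.7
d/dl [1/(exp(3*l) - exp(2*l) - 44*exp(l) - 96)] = (-3*exp(2*l) + 2*exp(l) + 44)*exp(l)/(-exp(3*l) + exp(2*l) + 44*exp(l) + 96)^2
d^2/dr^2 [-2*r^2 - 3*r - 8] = -4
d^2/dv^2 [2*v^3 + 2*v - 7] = 12*v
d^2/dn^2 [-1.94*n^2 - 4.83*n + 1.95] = -3.88000000000000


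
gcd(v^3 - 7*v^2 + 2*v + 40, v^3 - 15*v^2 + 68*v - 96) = v - 4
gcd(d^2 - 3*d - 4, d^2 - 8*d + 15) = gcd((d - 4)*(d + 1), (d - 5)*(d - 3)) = 1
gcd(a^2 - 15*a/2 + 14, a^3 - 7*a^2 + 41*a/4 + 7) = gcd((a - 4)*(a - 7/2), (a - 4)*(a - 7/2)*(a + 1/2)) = a^2 - 15*a/2 + 14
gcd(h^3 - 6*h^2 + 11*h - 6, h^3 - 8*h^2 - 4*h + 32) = h - 2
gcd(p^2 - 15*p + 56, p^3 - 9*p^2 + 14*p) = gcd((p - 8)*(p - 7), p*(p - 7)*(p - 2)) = p - 7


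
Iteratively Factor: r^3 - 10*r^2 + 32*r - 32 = (r - 4)*(r^2 - 6*r + 8) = (r - 4)^2*(r - 2)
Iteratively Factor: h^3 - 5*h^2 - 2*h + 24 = (h + 2)*(h^2 - 7*h + 12) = (h - 3)*(h + 2)*(h - 4)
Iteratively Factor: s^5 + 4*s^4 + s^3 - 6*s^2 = (s + 3)*(s^4 + s^3 - 2*s^2) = (s + 2)*(s + 3)*(s^3 - s^2) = (s - 1)*(s + 2)*(s + 3)*(s^2) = s*(s - 1)*(s + 2)*(s + 3)*(s)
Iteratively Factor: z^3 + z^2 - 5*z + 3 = (z + 3)*(z^2 - 2*z + 1) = (z - 1)*(z + 3)*(z - 1)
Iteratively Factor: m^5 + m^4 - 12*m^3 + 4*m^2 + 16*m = (m + 1)*(m^4 - 12*m^2 + 16*m) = m*(m + 1)*(m^3 - 12*m + 16) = m*(m - 2)*(m + 1)*(m^2 + 2*m - 8) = m*(m - 2)^2*(m + 1)*(m + 4)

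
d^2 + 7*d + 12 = (d + 3)*(d + 4)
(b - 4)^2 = b^2 - 8*b + 16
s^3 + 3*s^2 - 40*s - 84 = (s - 6)*(s + 2)*(s + 7)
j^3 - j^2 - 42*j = j*(j - 7)*(j + 6)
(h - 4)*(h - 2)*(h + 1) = h^3 - 5*h^2 + 2*h + 8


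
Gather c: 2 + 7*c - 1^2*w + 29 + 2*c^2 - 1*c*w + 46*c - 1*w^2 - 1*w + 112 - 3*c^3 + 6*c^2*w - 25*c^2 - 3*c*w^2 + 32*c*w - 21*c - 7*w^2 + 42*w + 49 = -3*c^3 + c^2*(6*w - 23) + c*(-3*w^2 + 31*w + 32) - 8*w^2 + 40*w + 192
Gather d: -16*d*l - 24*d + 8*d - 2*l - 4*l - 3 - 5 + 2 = d*(-16*l - 16) - 6*l - 6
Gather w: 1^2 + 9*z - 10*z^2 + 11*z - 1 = -10*z^2 + 20*z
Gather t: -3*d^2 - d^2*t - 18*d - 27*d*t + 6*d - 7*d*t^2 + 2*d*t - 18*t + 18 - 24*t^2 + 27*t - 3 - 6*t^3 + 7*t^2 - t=-3*d^2 - 12*d - 6*t^3 + t^2*(-7*d - 17) + t*(-d^2 - 25*d + 8) + 15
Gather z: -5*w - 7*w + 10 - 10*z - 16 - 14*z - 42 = -12*w - 24*z - 48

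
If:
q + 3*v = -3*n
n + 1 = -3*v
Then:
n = -3*v - 1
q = 6*v + 3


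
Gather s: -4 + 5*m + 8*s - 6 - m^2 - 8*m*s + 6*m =-m^2 + 11*m + s*(8 - 8*m) - 10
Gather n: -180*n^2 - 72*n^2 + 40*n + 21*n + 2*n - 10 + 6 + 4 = -252*n^2 + 63*n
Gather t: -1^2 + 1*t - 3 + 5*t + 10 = 6*t + 6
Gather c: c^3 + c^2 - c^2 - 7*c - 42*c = c^3 - 49*c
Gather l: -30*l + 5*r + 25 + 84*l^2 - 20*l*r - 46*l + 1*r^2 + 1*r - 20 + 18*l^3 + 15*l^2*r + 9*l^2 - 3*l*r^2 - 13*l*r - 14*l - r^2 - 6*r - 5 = 18*l^3 + l^2*(15*r + 93) + l*(-3*r^2 - 33*r - 90)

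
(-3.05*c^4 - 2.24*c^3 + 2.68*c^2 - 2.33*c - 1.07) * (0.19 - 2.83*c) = 8.6315*c^5 + 5.7597*c^4 - 8.01*c^3 + 7.1031*c^2 + 2.5854*c - 0.2033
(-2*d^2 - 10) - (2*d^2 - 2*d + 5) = -4*d^2 + 2*d - 15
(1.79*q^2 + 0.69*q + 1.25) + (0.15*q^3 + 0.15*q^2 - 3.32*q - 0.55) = 0.15*q^3 + 1.94*q^2 - 2.63*q + 0.7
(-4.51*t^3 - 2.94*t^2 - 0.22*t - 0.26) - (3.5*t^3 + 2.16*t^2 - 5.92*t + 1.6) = -8.01*t^3 - 5.1*t^2 + 5.7*t - 1.86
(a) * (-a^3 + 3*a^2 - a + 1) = -a^4 + 3*a^3 - a^2 + a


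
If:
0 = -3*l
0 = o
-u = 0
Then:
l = 0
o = 0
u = 0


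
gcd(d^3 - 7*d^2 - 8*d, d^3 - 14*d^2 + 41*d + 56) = d^2 - 7*d - 8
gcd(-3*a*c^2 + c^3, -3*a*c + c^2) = 3*a*c - c^2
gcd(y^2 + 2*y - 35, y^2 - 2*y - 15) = y - 5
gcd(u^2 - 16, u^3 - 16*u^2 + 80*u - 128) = u - 4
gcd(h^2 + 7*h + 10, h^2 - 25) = h + 5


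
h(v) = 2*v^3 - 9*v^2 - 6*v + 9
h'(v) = 6*v^2 - 18*v - 6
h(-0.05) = 9.28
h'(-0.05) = -5.08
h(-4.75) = -379.91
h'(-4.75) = 214.88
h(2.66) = -33.00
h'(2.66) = -11.43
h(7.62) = 325.60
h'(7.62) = 205.23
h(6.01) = 82.02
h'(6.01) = 102.54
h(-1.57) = -11.50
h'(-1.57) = 37.05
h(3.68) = -35.29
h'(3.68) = 9.01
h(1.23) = -8.27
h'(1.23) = -19.06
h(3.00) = -36.00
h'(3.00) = -6.00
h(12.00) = 2097.00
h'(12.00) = 642.00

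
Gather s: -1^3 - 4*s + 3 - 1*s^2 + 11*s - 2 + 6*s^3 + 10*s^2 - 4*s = 6*s^3 + 9*s^2 + 3*s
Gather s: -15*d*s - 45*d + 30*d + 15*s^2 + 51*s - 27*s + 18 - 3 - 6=-15*d + 15*s^2 + s*(24 - 15*d) + 9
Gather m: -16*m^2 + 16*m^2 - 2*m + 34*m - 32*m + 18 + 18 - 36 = 0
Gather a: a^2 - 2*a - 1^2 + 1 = a^2 - 2*a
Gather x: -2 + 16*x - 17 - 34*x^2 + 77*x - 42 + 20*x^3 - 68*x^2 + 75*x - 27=20*x^3 - 102*x^2 + 168*x - 88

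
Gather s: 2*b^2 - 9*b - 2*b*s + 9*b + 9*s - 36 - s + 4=2*b^2 + s*(8 - 2*b) - 32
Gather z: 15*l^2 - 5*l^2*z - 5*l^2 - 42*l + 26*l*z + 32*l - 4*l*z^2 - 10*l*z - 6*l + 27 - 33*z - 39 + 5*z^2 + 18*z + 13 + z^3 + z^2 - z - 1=10*l^2 - 16*l + z^3 + z^2*(6 - 4*l) + z*(-5*l^2 + 16*l - 16)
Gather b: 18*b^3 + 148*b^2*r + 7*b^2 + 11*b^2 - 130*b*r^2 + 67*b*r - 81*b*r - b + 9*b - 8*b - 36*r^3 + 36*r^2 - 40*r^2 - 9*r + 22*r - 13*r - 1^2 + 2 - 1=18*b^3 + b^2*(148*r + 18) + b*(-130*r^2 - 14*r) - 36*r^3 - 4*r^2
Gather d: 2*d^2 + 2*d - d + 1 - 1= 2*d^2 + d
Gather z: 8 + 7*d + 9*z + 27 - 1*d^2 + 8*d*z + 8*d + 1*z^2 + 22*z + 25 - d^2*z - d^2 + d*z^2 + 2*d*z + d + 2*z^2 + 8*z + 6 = -2*d^2 + 16*d + z^2*(d + 3) + z*(-d^2 + 10*d + 39) + 66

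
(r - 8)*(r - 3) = r^2 - 11*r + 24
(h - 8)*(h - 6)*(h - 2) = h^3 - 16*h^2 + 76*h - 96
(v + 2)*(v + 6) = v^2 + 8*v + 12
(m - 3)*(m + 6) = m^2 + 3*m - 18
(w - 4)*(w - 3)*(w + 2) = w^3 - 5*w^2 - 2*w + 24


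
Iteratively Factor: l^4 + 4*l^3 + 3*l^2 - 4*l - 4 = (l - 1)*(l^3 + 5*l^2 + 8*l + 4) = (l - 1)*(l + 2)*(l^2 + 3*l + 2) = (l - 1)*(l + 1)*(l + 2)*(l + 2)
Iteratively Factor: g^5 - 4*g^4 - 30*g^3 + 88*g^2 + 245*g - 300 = (g + 3)*(g^4 - 7*g^3 - 9*g^2 + 115*g - 100) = (g - 5)*(g + 3)*(g^3 - 2*g^2 - 19*g + 20) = (g - 5)*(g - 1)*(g + 3)*(g^2 - g - 20) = (g - 5)*(g - 1)*(g + 3)*(g + 4)*(g - 5)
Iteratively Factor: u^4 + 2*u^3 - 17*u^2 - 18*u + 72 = (u + 3)*(u^3 - u^2 - 14*u + 24) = (u + 3)*(u + 4)*(u^2 - 5*u + 6) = (u - 2)*(u + 3)*(u + 4)*(u - 3)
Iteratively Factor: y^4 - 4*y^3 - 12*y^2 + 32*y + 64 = (y + 2)*(y^3 - 6*y^2 + 32) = (y - 4)*(y + 2)*(y^2 - 2*y - 8) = (y - 4)^2*(y + 2)*(y + 2)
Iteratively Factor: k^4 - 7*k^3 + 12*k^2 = (k)*(k^3 - 7*k^2 + 12*k) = k*(k - 4)*(k^2 - 3*k) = k^2*(k - 4)*(k - 3)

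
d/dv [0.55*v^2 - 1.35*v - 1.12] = 1.1*v - 1.35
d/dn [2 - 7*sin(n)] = -7*cos(n)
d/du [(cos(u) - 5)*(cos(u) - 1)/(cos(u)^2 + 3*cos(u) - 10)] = 3*(-3*cos(u)^2 + 10*cos(u) - 15)*sin(u)/((cos(u) - 2)^2*(cos(u) + 5)^2)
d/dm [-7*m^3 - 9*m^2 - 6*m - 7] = -21*m^2 - 18*m - 6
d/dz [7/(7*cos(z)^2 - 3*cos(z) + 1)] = 7*(14*cos(z) - 3)*sin(z)/(7*cos(z)^2 - 3*cos(z) + 1)^2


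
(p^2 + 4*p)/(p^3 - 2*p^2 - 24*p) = 1/(p - 6)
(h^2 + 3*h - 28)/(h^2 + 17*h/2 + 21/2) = 2*(h - 4)/(2*h + 3)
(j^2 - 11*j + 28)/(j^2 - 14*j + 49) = (j - 4)/(j - 7)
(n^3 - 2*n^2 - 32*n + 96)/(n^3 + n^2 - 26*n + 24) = (n - 4)/(n - 1)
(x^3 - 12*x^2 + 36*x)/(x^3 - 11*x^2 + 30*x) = (x - 6)/(x - 5)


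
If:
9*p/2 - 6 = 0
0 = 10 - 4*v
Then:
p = 4/3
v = 5/2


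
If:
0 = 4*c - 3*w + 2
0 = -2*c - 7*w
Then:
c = -7/17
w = 2/17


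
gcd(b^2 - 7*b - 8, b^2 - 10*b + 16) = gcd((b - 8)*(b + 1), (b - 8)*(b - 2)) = b - 8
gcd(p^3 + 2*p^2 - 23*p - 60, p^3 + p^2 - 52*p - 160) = p + 4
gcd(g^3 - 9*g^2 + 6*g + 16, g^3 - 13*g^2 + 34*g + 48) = g^2 - 7*g - 8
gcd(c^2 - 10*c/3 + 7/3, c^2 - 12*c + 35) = 1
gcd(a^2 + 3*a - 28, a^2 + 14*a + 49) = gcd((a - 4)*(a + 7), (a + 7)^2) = a + 7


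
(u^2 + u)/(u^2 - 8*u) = (u + 1)/(u - 8)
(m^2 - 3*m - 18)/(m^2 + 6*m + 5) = (m^2 - 3*m - 18)/(m^2 + 6*m + 5)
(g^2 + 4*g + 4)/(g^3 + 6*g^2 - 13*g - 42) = (g + 2)/(g^2 + 4*g - 21)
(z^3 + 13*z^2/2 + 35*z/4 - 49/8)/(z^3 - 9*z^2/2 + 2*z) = (z^2 + 7*z + 49/4)/(z*(z - 4))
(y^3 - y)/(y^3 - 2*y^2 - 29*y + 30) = y*(y + 1)/(y^2 - y - 30)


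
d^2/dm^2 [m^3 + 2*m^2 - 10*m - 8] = 6*m + 4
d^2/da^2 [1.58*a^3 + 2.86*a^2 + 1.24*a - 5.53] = 9.48*a + 5.72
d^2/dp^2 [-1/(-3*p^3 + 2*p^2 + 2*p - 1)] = 2*((2 - 9*p)*(3*p^3 - 2*p^2 - 2*p + 1) + (-9*p^2 + 4*p + 2)^2)/(3*p^3 - 2*p^2 - 2*p + 1)^3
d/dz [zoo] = 0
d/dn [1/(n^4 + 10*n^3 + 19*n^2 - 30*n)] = 2*(-2*n^3 - 15*n^2 - 19*n + 15)/(n^2*(n^3 + 10*n^2 + 19*n - 30)^2)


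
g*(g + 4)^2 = g^3 + 8*g^2 + 16*g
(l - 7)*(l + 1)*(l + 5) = l^3 - l^2 - 37*l - 35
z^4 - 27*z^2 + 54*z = z*(z - 3)^2*(z + 6)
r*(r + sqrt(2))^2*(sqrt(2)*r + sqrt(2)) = sqrt(2)*r^4 + sqrt(2)*r^3 + 4*r^3 + 2*sqrt(2)*r^2 + 4*r^2 + 2*sqrt(2)*r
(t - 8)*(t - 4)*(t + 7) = t^3 - 5*t^2 - 52*t + 224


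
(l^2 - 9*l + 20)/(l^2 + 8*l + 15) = (l^2 - 9*l + 20)/(l^2 + 8*l + 15)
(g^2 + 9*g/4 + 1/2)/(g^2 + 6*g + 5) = (4*g^2 + 9*g + 2)/(4*(g^2 + 6*g + 5))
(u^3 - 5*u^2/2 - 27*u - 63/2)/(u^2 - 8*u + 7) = (2*u^2 + 9*u + 9)/(2*(u - 1))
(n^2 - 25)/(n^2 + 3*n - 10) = (n - 5)/(n - 2)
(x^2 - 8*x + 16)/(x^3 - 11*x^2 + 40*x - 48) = 1/(x - 3)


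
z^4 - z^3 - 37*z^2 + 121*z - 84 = (z - 4)*(z - 3)*(z - 1)*(z + 7)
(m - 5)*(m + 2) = m^2 - 3*m - 10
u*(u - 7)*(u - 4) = u^3 - 11*u^2 + 28*u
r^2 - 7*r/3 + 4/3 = (r - 4/3)*(r - 1)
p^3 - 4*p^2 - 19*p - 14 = (p - 7)*(p + 1)*(p + 2)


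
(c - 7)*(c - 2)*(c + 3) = c^3 - 6*c^2 - 13*c + 42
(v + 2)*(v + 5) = v^2 + 7*v + 10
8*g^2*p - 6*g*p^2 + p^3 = p*(-4*g + p)*(-2*g + p)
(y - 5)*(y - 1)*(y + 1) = y^3 - 5*y^2 - y + 5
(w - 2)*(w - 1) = w^2 - 3*w + 2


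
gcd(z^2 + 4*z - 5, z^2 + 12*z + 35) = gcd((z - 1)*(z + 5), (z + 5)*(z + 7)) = z + 5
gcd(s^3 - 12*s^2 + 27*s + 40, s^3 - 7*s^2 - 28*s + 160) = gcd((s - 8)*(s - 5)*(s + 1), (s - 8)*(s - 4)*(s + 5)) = s - 8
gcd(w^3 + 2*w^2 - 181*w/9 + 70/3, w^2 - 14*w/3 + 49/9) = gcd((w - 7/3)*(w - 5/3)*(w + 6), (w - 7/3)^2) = w - 7/3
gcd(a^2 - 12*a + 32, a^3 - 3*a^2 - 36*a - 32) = a - 8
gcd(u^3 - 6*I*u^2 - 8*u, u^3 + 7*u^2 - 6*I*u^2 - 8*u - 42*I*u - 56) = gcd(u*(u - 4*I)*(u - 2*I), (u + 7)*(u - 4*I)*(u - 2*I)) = u^2 - 6*I*u - 8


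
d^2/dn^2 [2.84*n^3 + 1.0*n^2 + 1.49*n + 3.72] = 17.04*n + 2.0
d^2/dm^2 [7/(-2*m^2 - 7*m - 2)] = 14*(4*m^2 + 14*m - (4*m + 7)^2 + 4)/(2*m^2 + 7*m + 2)^3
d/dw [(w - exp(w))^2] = 2*(1 - exp(w))*(w - exp(w))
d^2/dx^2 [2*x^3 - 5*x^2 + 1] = 12*x - 10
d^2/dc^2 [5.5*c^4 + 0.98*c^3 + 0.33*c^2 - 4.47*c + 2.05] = 66.0*c^2 + 5.88*c + 0.66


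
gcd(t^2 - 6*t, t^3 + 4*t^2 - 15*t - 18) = 1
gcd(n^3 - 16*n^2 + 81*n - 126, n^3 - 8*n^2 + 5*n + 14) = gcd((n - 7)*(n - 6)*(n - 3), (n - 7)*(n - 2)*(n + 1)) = n - 7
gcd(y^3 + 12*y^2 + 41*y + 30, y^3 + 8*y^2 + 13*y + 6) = y^2 + 7*y + 6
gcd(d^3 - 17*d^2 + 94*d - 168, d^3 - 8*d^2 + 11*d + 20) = d - 4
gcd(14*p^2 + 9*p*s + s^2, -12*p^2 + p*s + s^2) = 1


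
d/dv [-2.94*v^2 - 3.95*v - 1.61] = -5.88*v - 3.95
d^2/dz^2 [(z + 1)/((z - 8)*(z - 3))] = 2*(z^3 + 3*z^2 - 105*z + 361)/(z^6 - 33*z^5 + 435*z^4 - 2915*z^3 + 10440*z^2 - 19008*z + 13824)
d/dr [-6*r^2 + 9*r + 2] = 9 - 12*r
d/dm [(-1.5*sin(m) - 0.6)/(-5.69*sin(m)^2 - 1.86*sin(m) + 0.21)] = (-6.828*sin(m) + 4.2675*cos(2*m) - 5.6985)*cos(m)/(5.69*sin(m)^2 + 1.86*sin(m) - 0.21)^2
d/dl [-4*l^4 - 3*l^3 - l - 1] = -16*l^3 - 9*l^2 - 1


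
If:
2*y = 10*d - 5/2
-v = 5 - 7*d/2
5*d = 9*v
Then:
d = 90/53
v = 50/53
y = 1535/212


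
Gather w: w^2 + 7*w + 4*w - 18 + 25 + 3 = w^2 + 11*w + 10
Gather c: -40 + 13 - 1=-28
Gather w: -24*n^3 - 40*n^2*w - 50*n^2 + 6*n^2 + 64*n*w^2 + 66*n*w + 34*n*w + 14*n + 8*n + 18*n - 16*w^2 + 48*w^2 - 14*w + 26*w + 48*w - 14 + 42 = -24*n^3 - 44*n^2 + 40*n + w^2*(64*n + 32) + w*(-40*n^2 + 100*n + 60) + 28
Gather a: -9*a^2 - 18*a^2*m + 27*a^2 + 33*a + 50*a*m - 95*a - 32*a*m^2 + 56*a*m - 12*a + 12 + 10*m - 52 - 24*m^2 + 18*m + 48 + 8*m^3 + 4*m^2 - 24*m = a^2*(18 - 18*m) + a*(-32*m^2 + 106*m - 74) + 8*m^3 - 20*m^2 + 4*m + 8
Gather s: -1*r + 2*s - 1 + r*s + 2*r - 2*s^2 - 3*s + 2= r - 2*s^2 + s*(r - 1) + 1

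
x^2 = x^2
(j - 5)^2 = j^2 - 10*j + 25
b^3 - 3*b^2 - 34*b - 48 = (b - 8)*(b + 2)*(b + 3)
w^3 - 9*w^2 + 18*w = w*(w - 6)*(w - 3)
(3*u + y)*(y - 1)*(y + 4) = 3*u*y^2 + 9*u*y - 12*u + y^3 + 3*y^2 - 4*y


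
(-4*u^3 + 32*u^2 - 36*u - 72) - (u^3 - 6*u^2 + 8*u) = -5*u^3 + 38*u^2 - 44*u - 72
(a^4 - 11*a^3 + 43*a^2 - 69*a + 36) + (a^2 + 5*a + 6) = a^4 - 11*a^3 + 44*a^2 - 64*a + 42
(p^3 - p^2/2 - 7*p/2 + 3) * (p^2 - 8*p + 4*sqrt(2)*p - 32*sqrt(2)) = p^5 - 17*p^4/2 + 4*sqrt(2)*p^4 - 34*sqrt(2)*p^3 + p^3/2 + 2*sqrt(2)*p^2 + 31*p^2 - 24*p + 124*sqrt(2)*p - 96*sqrt(2)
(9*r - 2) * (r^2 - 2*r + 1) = 9*r^3 - 20*r^2 + 13*r - 2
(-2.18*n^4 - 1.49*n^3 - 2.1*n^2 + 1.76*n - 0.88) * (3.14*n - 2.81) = -6.8452*n^5 + 1.4472*n^4 - 2.4071*n^3 + 11.4274*n^2 - 7.7088*n + 2.4728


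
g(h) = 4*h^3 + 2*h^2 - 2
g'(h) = 12*h^2 + 4*h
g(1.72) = 24.27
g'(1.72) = 42.38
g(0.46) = -1.19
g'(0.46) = 4.38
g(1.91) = 33.17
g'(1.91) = 51.42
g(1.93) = 34.21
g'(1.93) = 52.42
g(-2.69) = -65.39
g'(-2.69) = 76.07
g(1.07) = 5.19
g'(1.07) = 18.02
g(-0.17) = -1.96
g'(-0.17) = -0.33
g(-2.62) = -60.21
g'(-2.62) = 71.89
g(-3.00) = -92.00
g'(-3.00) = 96.00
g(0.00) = -2.00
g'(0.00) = 0.00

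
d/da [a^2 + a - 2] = 2*a + 1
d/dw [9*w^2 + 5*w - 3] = 18*w + 5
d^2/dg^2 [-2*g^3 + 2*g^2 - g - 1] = 4 - 12*g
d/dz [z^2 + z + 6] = 2*z + 1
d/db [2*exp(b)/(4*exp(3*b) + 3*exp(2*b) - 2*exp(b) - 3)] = (-16*exp(3*b) - 6*exp(2*b) - 6)*exp(b)/(16*exp(6*b) + 24*exp(5*b) - 7*exp(4*b) - 36*exp(3*b) - 14*exp(2*b) + 12*exp(b) + 9)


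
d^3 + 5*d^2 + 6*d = d*(d + 2)*(d + 3)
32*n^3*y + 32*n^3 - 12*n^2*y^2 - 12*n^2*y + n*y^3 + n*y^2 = (-8*n + y)*(-4*n + y)*(n*y + n)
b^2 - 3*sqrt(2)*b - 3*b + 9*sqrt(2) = (b - 3)*(b - 3*sqrt(2))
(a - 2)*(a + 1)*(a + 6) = a^3 + 5*a^2 - 8*a - 12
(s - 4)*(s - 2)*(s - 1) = s^3 - 7*s^2 + 14*s - 8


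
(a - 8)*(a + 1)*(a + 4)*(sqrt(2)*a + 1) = sqrt(2)*a^4 - 3*sqrt(2)*a^3 + a^3 - 36*sqrt(2)*a^2 - 3*a^2 - 32*sqrt(2)*a - 36*a - 32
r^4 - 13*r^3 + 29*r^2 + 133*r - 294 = (r - 7)^2*(r - 2)*(r + 3)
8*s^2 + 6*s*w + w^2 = (2*s + w)*(4*s + w)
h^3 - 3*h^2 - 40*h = h*(h - 8)*(h + 5)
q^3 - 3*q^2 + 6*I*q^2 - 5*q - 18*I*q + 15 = (q - 3)*(q + I)*(q + 5*I)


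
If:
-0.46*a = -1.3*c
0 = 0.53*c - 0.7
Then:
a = 3.73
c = 1.32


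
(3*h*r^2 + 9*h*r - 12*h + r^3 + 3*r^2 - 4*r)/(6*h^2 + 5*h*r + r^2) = (r^2 + 3*r - 4)/(2*h + r)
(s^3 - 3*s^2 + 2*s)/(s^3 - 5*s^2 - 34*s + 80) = s*(s - 1)/(s^2 - 3*s - 40)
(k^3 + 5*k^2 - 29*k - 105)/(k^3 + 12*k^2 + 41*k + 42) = (k - 5)/(k + 2)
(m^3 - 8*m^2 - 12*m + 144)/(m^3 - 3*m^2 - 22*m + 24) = (m - 6)/(m - 1)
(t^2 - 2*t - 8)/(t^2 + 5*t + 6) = (t - 4)/(t + 3)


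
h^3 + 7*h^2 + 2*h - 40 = (h - 2)*(h + 4)*(h + 5)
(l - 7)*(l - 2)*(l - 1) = l^3 - 10*l^2 + 23*l - 14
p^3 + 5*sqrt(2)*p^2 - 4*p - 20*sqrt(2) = (p - 2)*(p + 2)*(p + 5*sqrt(2))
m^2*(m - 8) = m^3 - 8*m^2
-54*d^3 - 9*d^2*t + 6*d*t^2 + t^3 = (-3*d + t)*(3*d + t)*(6*d + t)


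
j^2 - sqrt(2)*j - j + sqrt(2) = (j - 1)*(j - sqrt(2))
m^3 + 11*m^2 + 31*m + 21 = (m + 1)*(m + 3)*(m + 7)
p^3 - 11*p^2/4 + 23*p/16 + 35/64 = (p - 7/4)*(p - 5/4)*(p + 1/4)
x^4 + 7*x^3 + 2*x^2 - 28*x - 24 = (x - 2)*(x + 1)*(x + 2)*(x + 6)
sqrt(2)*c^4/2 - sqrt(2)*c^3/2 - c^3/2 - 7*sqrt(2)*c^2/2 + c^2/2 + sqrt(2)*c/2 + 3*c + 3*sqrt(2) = (c - 3)*(c + 2)*(c - sqrt(2))*(sqrt(2)*c/2 + 1/2)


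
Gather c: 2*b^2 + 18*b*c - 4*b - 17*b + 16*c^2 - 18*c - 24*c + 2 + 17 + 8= 2*b^2 - 21*b + 16*c^2 + c*(18*b - 42) + 27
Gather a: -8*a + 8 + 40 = 48 - 8*a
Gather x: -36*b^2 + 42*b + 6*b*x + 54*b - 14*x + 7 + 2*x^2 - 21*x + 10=-36*b^2 + 96*b + 2*x^2 + x*(6*b - 35) + 17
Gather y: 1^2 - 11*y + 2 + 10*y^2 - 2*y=10*y^2 - 13*y + 3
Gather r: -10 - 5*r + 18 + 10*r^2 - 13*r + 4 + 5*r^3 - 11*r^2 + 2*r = 5*r^3 - r^2 - 16*r + 12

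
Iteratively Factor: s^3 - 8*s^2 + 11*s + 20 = (s - 4)*(s^2 - 4*s - 5) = (s - 4)*(s + 1)*(s - 5)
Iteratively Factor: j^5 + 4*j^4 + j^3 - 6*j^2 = (j + 2)*(j^4 + 2*j^3 - 3*j^2) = (j + 2)*(j + 3)*(j^3 - j^2) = (j - 1)*(j + 2)*(j + 3)*(j^2) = j*(j - 1)*(j + 2)*(j + 3)*(j)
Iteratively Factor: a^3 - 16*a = (a + 4)*(a^2 - 4*a) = a*(a + 4)*(a - 4)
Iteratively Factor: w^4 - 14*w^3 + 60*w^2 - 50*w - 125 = (w - 5)*(w^3 - 9*w^2 + 15*w + 25) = (w - 5)^2*(w^2 - 4*w - 5) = (w - 5)^3*(w + 1)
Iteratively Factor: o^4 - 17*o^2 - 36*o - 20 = (o + 2)*(o^3 - 2*o^2 - 13*o - 10) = (o + 1)*(o + 2)*(o^2 - 3*o - 10) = (o + 1)*(o + 2)^2*(o - 5)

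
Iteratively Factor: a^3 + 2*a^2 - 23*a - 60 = (a + 3)*(a^2 - a - 20) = (a + 3)*(a + 4)*(a - 5)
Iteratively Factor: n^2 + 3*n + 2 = (n + 1)*(n + 2)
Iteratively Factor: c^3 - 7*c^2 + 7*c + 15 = (c - 5)*(c^2 - 2*c - 3) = (c - 5)*(c + 1)*(c - 3)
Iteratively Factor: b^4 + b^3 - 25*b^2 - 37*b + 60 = (b + 4)*(b^3 - 3*b^2 - 13*b + 15) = (b + 3)*(b + 4)*(b^2 - 6*b + 5) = (b - 1)*(b + 3)*(b + 4)*(b - 5)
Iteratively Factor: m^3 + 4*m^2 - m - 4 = (m + 4)*(m^2 - 1) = (m - 1)*(m + 4)*(m + 1)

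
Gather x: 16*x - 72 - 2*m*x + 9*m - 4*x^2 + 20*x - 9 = 9*m - 4*x^2 + x*(36 - 2*m) - 81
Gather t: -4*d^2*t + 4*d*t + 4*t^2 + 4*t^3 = 4*t^3 + 4*t^2 + t*(-4*d^2 + 4*d)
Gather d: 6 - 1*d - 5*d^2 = -5*d^2 - d + 6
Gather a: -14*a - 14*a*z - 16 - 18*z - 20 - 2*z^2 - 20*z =a*(-14*z - 14) - 2*z^2 - 38*z - 36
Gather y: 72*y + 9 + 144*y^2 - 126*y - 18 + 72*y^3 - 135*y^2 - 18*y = 72*y^3 + 9*y^2 - 72*y - 9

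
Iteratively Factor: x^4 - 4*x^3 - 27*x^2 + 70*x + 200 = (x - 5)*(x^3 + x^2 - 22*x - 40) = (x - 5)*(x + 4)*(x^2 - 3*x - 10) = (x - 5)*(x + 2)*(x + 4)*(x - 5)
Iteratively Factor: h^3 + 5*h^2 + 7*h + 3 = (h + 1)*(h^2 + 4*h + 3) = (h + 1)*(h + 3)*(h + 1)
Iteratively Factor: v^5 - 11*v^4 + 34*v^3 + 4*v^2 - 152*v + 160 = (v - 5)*(v^4 - 6*v^3 + 4*v^2 + 24*v - 32) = (v - 5)*(v - 4)*(v^3 - 2*v^2 - 4*v + 8) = (v - 5)*(v - 4)*(v - 2)*(v^2 - 4) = (v - 5)*(v - 4)*(v - 2)*(v + 2)*(v - 2)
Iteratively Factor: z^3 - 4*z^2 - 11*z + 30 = (z + 3)*(z^2 - 7*z + 10) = (z - 5)*(z + 3)*(z - 2)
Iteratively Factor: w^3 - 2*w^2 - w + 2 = (w - 2)*(w^2 - 1) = (w - 2)*(w - 1)*(w + 1)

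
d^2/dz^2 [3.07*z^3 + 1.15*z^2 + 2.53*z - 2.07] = 18.42*z + 2.3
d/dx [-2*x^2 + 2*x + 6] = 2 - 4*x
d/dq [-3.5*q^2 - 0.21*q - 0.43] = -7.0*q - 0.21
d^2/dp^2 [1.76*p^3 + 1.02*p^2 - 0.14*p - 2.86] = 10.56*p + 2.04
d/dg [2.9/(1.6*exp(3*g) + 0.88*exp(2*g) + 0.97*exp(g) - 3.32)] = (-13.92*exp(2*g) - 5.104*exp(g) - 2.813)*exp(g)/(1.6*exp(3*g) + 0.88*exp(2*g) + 0.97*exp(g) - 3.32)^2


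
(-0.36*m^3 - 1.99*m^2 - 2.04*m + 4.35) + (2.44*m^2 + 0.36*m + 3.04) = -0.36*m^3 + 0.45*m^2 - 1.68*m + 7.39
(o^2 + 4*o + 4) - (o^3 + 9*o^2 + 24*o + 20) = -o^3 - 8*o^2 - 20*o - 16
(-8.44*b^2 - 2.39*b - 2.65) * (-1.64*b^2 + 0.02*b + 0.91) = 13.8416*b^4 + 3.7508*b^3 - 3.3822*b^2 - 2.2279*b - 2.4115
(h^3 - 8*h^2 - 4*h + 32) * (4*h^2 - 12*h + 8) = 4*h^5 - 44*h^4 + 88*h^3 + 112*h^2 - 416*h + 256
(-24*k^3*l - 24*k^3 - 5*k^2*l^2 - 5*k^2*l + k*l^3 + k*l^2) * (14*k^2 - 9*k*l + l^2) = -336*k^5*l - 336*k^5 + 146*k^4*l^2 + 146*k^4*l + 35*k^3*l^3 + 35*k^3*l^2 - 14*k^2*l^4 - 14*k^2*l^3 + k*l^5 + k*l^4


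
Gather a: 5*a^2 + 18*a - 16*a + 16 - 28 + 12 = 5*a^2 + 2*a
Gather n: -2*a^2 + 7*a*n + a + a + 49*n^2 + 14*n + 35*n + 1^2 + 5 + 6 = -2*a^2 + 2*a + 49*n^2 + n*(7*a + 49) + 12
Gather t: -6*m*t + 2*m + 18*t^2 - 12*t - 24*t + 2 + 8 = 2*m + 18*t^2 + t*(-6*m - 36) + 10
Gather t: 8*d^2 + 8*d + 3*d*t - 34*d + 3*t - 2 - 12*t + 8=8*d^2 - 26*d + t*(3*d - 9) + 6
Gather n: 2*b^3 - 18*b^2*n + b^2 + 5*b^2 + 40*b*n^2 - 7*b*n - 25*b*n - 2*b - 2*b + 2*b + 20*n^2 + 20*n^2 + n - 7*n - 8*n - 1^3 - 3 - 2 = 2*b^3 + 6*b^2 - 2*b + n^2*(40*b + 40) + n*(-18*b^2 - 32*b - 14) - 6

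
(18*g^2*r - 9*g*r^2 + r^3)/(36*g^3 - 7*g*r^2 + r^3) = r/(2*g + r)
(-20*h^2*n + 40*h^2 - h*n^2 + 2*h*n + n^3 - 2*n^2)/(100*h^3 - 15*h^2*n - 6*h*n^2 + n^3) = (2 - n)/(5*h - n)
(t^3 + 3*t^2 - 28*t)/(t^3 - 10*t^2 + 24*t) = (t + 7)/(t - 6)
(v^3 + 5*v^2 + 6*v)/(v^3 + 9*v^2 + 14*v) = (v + 3)/(v + 7)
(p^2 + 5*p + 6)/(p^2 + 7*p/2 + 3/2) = 2*(p + 2)/(2*p + 1)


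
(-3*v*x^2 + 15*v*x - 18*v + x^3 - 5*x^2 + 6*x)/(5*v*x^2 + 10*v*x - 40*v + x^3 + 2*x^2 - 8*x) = (-3*v*x + 9*v + x^2 - 3*x)/(5*v*x + 20*v + x^2 + 4*x)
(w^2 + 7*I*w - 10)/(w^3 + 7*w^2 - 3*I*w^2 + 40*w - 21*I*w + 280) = (w + 2*I)/(w^2 + w*(7 - 8*I) - 56*I)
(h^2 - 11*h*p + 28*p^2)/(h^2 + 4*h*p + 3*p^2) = (h^2 - 11*h*p + 28*p^2)/(h^2 + 4*h*p + 3*p^2)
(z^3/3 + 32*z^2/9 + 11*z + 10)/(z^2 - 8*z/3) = (z^3 + 32*z^2/3 + 33*z + 30)/(z*(3*z - 8))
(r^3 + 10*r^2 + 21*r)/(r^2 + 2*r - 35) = r*(r + 3)/(r - 5)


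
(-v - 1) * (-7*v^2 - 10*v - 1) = 7*v^3 + 17*v^2 + 11*v + 1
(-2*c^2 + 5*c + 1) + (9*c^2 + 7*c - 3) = 7*c^2 + 12*c - 2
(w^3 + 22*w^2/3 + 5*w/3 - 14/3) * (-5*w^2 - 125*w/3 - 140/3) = -5*w^5 - 235*w^4/3 - 3245*w^3/9 - 1165*w^2/3 + 350*w/3 + 1960/9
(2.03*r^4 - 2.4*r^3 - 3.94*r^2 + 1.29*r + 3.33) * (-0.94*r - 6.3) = -1.9082*r^5 - 10.533*r^4 + 18.8236*r^3 + 23.6094*r^2 - 11.2572*r - 20.979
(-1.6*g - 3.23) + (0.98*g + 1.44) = -0.62*g - 1.79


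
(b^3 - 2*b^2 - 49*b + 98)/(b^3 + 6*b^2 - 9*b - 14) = (b - 7)/(b + 1)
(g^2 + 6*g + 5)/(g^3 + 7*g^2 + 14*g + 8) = (g + 5)/(g^2 + 6*g + 8)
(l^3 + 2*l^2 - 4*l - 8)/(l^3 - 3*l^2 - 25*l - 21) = (-l^3 - 2*l^2 + 4*l + 8)/(-l^3 + 3*l^2 + 25*l + 21)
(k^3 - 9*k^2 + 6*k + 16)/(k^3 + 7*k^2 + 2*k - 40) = (k^2 - 7*k - 8)/(k^2 + 9*k + 20)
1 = 1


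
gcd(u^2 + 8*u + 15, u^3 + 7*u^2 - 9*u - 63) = u + 3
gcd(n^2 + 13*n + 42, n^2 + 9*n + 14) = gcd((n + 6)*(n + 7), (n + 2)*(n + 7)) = n + 7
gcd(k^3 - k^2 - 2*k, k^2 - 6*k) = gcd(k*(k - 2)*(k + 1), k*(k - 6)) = k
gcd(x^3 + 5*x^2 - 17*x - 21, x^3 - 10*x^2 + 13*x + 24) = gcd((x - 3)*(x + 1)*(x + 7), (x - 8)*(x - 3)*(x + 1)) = x^2 - 2*x - 3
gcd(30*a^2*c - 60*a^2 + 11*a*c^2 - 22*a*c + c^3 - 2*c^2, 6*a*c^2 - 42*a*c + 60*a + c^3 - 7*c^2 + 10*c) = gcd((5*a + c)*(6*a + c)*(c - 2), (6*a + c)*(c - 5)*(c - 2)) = 6*a*c - 12*a + c^2 - 2*c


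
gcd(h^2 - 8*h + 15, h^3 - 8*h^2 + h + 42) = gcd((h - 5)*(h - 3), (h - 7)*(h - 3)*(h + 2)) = h - 3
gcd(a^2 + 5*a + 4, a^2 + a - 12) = a + 4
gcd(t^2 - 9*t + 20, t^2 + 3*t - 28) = t - 4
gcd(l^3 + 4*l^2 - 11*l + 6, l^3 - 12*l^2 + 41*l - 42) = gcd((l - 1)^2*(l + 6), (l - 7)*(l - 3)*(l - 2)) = 1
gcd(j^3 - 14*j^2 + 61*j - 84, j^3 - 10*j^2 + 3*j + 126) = j - 7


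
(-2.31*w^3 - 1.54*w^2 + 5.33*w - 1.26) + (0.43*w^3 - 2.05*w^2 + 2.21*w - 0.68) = -1.88*w^3 - 3.59*w^2 + 7.54*w - 1.94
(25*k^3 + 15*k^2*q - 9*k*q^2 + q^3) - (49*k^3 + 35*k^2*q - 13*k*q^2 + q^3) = -24*k^3 - 20*k^2*q + 4*k*q^2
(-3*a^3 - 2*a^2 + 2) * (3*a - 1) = -9*a^4 - 3*a^3 + 2*a^2 + 6*a - 2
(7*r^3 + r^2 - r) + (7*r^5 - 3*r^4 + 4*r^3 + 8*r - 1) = 7*r^5 - 3*r^4 + 11*r^3 + r^2 + 7*r - 1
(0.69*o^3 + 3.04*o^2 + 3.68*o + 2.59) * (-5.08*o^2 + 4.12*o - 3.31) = -3.5052*o^5 - 12.6004*o^4 - 8.4535*o^3 - 8.058*o^2 - 1.51*o - 8.5729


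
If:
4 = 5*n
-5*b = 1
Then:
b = -1/5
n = 4/5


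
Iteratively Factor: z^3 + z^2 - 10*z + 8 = (z - 1)*(z^2 + 2*z - 8) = (z - 1)*(z + 4)*(z - 2)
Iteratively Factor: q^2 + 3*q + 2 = (q + 1)*(q + 2)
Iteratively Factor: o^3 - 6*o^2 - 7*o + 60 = (o - 5)*(o^2 - o - 12) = (o - 5)*(o + 3)*(o - 4)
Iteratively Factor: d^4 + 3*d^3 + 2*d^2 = (d + 2)*(d^3 + d^2) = d*(d + 2)*(d^2 + d) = d*(d + 1)*(d + 2)*(d)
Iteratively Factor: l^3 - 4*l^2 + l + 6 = (l - 2)*(l^2 - 2*l - 3) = (l - 3)*(l - 2)*(l + 1)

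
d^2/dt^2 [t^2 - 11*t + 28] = 2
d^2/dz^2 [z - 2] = 0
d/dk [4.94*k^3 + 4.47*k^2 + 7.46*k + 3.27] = 14.82*k^2 + 8.94*k + 7.46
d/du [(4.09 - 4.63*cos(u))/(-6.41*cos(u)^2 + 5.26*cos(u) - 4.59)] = (29.6783*cos(u)^2 - 52.4338*cos(u) + 0.261699999999998)*sin(u)/(41.0881*cos(u)^4 - 67.4332*cos(u)^3 + 86.5114*cos(u)^2 - 48.2868*cos(u) + 21.0681)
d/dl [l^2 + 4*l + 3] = 2*l + 4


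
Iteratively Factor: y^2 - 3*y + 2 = (y - 1)*(y - 2)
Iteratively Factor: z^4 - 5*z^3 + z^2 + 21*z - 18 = (z - 3)*(z^3 - 2*z^2 - 5*z + 6) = (z - 3)^2*(z^2 + z - 2) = (z - 3)^2*(z - 1)*(z + 2)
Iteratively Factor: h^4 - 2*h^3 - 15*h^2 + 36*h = (h + 4)*(h^3 - 6*h^2 + 9*h) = (h - 3)*(h + 4)*(h^2 - 3*h) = (h - 3)^2*(h + 4)*(h)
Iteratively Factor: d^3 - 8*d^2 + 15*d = (d)*(d^2 - 8*d + 15) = d*(d - 3)*(d - 5)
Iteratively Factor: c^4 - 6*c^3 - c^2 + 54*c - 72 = (c - 4)*(c^3 - 2*c^2 - 9*c + 18) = (c - 4)*(c + 3)*(c^2 - 5*c + 6) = (c - 4)*(c - 3)*(c + 3)*(c - 2)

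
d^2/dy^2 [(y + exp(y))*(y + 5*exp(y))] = 6*y*exp(y) + 20*exp(2*y) + 12*exp(y) + 2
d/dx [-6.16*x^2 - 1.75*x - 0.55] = -12.32*x - 1.75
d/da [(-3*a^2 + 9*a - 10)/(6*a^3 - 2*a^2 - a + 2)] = (18*a^4 - 108*a^3 + 201*a^2 - 52*a + 8)/(36*a^6 - 24*a^5 - 8*a^4 + 28*a^3 - 7*a^2 - 4*a + 4)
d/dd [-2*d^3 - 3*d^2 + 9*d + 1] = -6*d^2 - 6*d + 9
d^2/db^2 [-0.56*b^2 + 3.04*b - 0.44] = -1.12000000000000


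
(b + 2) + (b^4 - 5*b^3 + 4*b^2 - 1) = b^4 - 5*b^3 + 4*b^2 + b + 1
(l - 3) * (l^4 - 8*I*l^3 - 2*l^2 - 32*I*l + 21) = l^5 - 3*l^4 - 8*I*l^4 - 2*l^3 + 24*I*l^3 + 6*l^2 - 32*I*l^2 + 21*l + 96*I*l - 63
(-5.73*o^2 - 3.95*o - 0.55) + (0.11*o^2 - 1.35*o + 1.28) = -5.62*o^2 - 5.3*o + 0.73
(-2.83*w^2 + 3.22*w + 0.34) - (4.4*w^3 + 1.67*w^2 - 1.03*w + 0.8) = -4.4*w^3 - 4.5*w^2 + 4.25*w - 0.46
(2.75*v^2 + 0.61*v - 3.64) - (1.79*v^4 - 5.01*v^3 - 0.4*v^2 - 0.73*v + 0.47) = -1.79*v^4 + 5.01*v^3 + 3.15*v^2 + 1.34*v - 4.11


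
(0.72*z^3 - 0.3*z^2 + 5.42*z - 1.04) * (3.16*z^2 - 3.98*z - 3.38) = 2.2752*z^5 - 3.8136*z^4 + 15.8876*z^3 - 23.844*z^2 - 14.1804*z + 3.5152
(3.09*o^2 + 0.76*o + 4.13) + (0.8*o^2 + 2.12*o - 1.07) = 3.89*o^2 + 2.88*o + 3.06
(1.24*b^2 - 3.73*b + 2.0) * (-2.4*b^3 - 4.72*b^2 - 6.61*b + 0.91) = -2.976*b^5 + 3.0992*b^4 + 4.6092*b^3 + 16.3437*b^2 - 16.6143*b + 1.82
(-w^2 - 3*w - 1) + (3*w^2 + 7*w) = 2*w^2 + 4*w - 1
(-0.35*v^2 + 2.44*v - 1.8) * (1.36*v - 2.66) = -0.476*v^3 + 4.2494*v^2 - 8.9384*v + 4.788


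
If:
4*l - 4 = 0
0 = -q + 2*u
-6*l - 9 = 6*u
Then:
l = 1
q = -5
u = -5/2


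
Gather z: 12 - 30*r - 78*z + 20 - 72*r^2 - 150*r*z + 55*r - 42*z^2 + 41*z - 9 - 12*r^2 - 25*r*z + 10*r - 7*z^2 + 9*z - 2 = -84*r^2 + 35*r - 49*z^2 + z*(-175*r - 28) + 21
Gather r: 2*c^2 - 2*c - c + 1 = 2*c^2 - 3*c + 1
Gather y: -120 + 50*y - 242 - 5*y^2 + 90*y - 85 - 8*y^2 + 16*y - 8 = -13*y^2 + 156*y - 455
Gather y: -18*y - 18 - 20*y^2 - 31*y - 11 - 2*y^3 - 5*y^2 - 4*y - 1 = -2*y^3 - 25*y^2 - 53*y - 30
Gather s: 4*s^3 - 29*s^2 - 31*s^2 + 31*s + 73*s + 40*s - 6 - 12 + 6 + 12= 4*s^3 - 60*s^2 + 144*s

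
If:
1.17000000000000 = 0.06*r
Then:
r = 19.50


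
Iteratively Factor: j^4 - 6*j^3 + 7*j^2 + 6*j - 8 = (j - 1)*(j^3 - 5*j^2 + 2*j + 8) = (j - 4)*(j - 1)*(j^2 - j - 2) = (j - 4)*(j - 1)*(j + 1)*(j - 2)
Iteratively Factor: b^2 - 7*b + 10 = (b - 5)*(b - 2)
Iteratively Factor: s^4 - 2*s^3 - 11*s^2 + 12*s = (s - 1)*(s^3 - s^2 - 12*s) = (s - 4)*(s - 1)*(s^2 + 3*s) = s*(s - 4)*(s - 1)*(s + 3)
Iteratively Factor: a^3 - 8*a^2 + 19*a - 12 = (a - 4)*(a^2 - 4*a + 3) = (a - 4)*(a - 1)*(a - 3)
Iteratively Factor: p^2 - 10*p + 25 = (p - 5)*(p - 5)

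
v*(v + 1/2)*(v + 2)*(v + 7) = v^4 + 19*v^3/2 + 37*v^2/2 + 7*v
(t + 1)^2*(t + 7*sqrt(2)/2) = t^3 + 2*t^2 + 7*sqrt(2)*t^2/2 + t + 7*sqrt(2)*t + 7*sqrt(2)/2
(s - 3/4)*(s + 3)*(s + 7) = s^3 + 37*s^2/4 + 27*s/2 - 63/4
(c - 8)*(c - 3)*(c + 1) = c^3 - 10*c^2 + 13*c + 24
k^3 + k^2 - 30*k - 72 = (k - 6)*(k + 3)*(k + 4)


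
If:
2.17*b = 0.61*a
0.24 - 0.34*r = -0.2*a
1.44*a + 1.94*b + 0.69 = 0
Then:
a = -0.35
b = -0.10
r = 0.50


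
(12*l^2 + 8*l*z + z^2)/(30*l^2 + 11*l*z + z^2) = (2*l + z)/(5*l + z)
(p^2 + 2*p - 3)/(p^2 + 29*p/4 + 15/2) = 4*(p^2 + 2*p - 3)/(4*p^2 + 29*p + 30)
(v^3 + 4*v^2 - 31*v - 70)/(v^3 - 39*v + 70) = (v + 2)/(v - 2)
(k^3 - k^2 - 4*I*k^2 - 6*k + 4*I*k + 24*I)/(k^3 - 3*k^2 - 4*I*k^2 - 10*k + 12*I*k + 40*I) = (k - 3)/(k - 5)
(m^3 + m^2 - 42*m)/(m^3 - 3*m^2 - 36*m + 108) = m*(m + 7)/(m^2 + 3*m - 18)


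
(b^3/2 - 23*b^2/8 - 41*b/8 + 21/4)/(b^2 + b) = (4*b^3 - 23*b^2 - 41*b + 42)/(8*b*(b + 1))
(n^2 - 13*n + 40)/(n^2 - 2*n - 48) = (n - 5)/(n + 6)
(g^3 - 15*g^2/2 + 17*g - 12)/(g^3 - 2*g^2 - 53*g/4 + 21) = 2*(g - 2)/(2*g + 7)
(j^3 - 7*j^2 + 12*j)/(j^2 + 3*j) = (j^2 - 7*j + 12)/(j + 3)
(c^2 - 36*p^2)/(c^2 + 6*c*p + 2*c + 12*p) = (c - 6*p)/(c + 2)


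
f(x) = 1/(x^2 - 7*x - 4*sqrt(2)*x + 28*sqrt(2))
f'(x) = (-2*x + 4*sqrt(2) + 7)/(x^2 - 7*x - 4*sqrt(2)*x + 28*sqrt(2))^2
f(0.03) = 0.03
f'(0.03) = 0.01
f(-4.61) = 0.01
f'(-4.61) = 0.00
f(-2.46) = 0.01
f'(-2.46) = 0.00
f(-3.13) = 0.01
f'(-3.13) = 0.00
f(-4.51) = 0.01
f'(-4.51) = 0.00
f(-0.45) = 0.02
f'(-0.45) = 0.01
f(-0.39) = 0.02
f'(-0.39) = 0.01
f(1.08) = 0.04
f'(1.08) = 0.01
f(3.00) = 0.09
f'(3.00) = 0.06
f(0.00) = 0.03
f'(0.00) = 0.01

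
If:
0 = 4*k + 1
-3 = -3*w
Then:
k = -1/4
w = 1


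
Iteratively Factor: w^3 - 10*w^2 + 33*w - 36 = (w - 3)*(w^2 - 7*w + 12) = (w - 3)^2*(w - 4)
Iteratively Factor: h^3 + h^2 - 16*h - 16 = (h + 1)*(h^2 - 16) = (h + 1)*(h + 4)*(h - 4)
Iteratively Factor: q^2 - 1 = (q - 1)*(q + 1)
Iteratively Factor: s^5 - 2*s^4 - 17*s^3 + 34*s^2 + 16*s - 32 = (s + 4)*(s^4 - 6*s^3 + 7*s^2 + 6*s - 8) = (s + 1)*(s + 4)*(s^3 - 7*s^2 + 14*s - 8) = (s - 1)*(s + 1)*(s + 4)*(s^2 - 6*s + 8) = (s - 4)*(s - 1)*(s + 1)*(s + 4)*(s - 2)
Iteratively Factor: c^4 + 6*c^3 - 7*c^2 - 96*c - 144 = (c + 3)*(c^3 + 3*c^2 - 16*c - 48) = (c + 3)*(c + 4)*(c^2 - c - 12) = (c + 3)^2*(c + 4)*(c - 4)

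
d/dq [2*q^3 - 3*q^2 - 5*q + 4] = 6*q^2 - 6*q - 5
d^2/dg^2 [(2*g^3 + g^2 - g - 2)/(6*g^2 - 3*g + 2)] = 8*(-6*g^3 - 72*g^2 + 42*g + 1)/(216*g^6 - 324*g^5 + 378*g^4 - 243*g^3 + 126*g^2 - 36*g + 8)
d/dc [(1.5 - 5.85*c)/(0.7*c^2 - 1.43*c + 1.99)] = (4.095*c^2 - 2.1*c - 9.4965)/(0.49*c^4 - 2.002*c^3 + 4.8309*c^2 - 5.6914*c + 3.9601)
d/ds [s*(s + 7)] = 2*s + 7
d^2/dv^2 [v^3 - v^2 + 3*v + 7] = 6*v - 2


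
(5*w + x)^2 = 25*w^2 + 10*w*x + x^2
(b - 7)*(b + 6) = b^2 - b - 42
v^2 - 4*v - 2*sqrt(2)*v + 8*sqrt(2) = (v - 4)*(v - 2*sqrt(2))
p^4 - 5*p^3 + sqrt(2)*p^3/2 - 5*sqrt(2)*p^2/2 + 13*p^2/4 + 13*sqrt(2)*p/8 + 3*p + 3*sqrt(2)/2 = (p - 4)*(p - 3/2)*(p + 1/2)*(p + sqrt(2)/2)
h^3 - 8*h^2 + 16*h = h*(h - 4)^2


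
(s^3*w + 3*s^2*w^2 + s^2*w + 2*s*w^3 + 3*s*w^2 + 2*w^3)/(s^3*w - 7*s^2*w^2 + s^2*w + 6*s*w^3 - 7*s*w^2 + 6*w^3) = (s^2 + 3*s*w + 2*w^2)/(s^2 - 7*s*w + 6*w^2)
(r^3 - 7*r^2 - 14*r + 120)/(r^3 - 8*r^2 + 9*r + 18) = (r^2 - r - 20)/(r^2 - 2*r - 3)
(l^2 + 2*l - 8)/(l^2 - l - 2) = (l + 4)/(l + 1)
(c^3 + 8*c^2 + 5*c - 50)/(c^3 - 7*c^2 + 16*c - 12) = (c^2 + 10*c + 25)/(c^2 - 5*c + 6)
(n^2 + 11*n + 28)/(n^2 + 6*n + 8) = (n + 7)/(n + 2)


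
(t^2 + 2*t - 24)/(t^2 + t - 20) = (t + 6)/(t + 5)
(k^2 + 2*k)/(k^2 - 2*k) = (k + 2)/(k - 2)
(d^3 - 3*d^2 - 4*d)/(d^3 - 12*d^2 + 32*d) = (d + 1)/(d - 8)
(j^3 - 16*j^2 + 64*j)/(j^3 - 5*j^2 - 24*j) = (j - 8)/(j + 3)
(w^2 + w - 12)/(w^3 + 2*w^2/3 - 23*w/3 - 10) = 3*(w + 4)/(3*w^2 + 11*w + 10)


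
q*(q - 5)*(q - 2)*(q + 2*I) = q^4 - 7*q^3 + 2*I*q^3 + 10*q^2 - 14*I*q^2 + 20*I*q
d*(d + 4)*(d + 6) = d^3 + 10*d^2 + 24*d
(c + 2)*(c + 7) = c^2 + 9*c + 14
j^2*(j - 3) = j^3 - 3*j^2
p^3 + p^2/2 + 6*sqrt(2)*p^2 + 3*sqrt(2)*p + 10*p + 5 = (p + 1/2)*(p + sqrt(2))*(p + 5*sqrt(2))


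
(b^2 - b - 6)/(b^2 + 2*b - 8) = (b^2 - b - 6)/(b^2 + 2*b - 8)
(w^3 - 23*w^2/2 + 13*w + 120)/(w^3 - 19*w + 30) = (w^3 - 23*w^2/2 + 13*w + 120)/(w^3 - 19*w + 30)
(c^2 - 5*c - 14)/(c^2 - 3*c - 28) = (c + 2)/(c + 4)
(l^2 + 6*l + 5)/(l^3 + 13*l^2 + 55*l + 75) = (l + 1)/(l^2 + 8*l + 15)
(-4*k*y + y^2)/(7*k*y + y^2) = (-4*k + y)/(7*k + y)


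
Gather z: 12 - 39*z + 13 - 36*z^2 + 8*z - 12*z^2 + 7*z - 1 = -48*z^2 - 24*z + 24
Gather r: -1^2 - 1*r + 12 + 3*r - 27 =2*r - 16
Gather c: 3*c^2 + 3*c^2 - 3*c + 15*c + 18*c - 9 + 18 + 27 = 6*c^2 + 30*c + 36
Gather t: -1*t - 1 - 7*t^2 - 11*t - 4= -7*t^2 - 12*t - 5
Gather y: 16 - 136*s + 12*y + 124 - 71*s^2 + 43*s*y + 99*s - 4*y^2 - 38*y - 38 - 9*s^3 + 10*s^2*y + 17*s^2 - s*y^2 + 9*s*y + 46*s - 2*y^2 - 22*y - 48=-9*s^3 - 54*s^2 + 9*s + y^2*(-s - 6) + y*(10*s^2 + 52*s - 48) + 54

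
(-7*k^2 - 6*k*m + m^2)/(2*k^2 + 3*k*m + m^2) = (-7*k + m)/(2*k + m)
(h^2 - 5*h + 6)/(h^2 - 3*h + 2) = (h - 3)/(h - 1)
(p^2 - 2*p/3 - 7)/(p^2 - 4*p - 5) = (-p^2 + 2*p/3 + 7)/(-p^2 + 4*p + 5)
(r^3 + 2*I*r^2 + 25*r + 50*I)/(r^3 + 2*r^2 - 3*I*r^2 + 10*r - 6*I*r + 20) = (r + 5*I)/(r + 2)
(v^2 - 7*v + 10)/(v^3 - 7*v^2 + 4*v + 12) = (v - 5)/(v^2 - 5*v - 6)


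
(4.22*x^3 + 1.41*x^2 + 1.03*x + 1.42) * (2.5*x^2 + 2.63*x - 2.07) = 10.55*x^5 + 14.6236*x^4 - 2.4521*x^3 + 3.3402*x^2 + 1.6025*x - 2.9394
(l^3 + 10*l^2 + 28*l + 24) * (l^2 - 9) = l^5 + 10*l^4 + 19*l^3 - 66*l^2 - 252*l - 216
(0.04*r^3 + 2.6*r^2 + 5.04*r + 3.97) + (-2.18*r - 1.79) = 0.04*r^3 + 2.6*r^2 + 2.86*r + 2.18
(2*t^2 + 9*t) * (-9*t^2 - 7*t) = -18*t^4 - 95*t^3 - 63*t^2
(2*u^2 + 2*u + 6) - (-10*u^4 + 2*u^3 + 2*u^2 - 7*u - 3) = 10*u^4 - 2*u^3 + 9*u + 9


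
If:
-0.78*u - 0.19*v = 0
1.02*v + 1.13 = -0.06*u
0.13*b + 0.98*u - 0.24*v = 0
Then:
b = -4.14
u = 0.27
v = -1.12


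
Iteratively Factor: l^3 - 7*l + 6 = (l - 2)*(l^2 + 2*l - 3) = (l - 2)*(l + 3)*(l - 1)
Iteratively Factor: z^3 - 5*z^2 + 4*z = (z - 1)*(z^2 - 4*z) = z*(z - 1)*(z - 4)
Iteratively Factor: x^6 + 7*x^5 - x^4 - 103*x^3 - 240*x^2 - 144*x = (x + 4)*(x^5 + 3*x^4 - 13*x^3 - 51*x^2 - 36*x) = (x + 1)*(x + 4)*(x^4 + 2*x^3 - 15*x^2 - 36*x) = x*(x + 1)*(x + 4)*(x^3 + 2*x^2 - 15*x - 36) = x*(x + 1)*(x + 3)*(x + 4)*(x^2 - x - 12) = x*(x + 1)*(x + 3)^2*(x + 4)*(x - 4)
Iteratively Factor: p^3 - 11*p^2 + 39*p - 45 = (p - 5)*(p^2 - 6*p + 9) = (p - 5)*(p - 3)*(p - 3)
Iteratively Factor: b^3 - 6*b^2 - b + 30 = (b + 2)*(b^2 - 8*b + 15) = (b - 5)*(b + 2)*(b - 3)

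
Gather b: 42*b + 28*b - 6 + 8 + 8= 70*b + 10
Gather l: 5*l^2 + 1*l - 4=5*l^2 + l - 4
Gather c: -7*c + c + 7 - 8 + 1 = -6*c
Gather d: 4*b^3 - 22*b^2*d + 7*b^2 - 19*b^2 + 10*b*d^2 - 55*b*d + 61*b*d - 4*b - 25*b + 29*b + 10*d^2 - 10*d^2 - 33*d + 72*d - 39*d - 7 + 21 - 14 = 4*b^3 - 12*b^2 + 10*b*d^2 + d*(-22*b^2 + 6*b)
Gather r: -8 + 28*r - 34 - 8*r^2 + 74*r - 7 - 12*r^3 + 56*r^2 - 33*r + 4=-12*r^3 + 48*r^2 + 69*r - 45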